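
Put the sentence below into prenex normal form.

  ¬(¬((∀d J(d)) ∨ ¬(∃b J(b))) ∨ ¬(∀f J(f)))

Drive negations inward (¬∀x A ≡ ∃x ¬A, ¬∃x A ≡ ∀x ¬A, De Morgan for ∧/∨):
  ((∀d J(d)) ∨ (∀b ¬J(b))) ∧ (∀f J(f))
All bound variables are already distinct, so no renaming is needed.
Finally move all quantifiers to the prefix:
  ∀d ∀b ∀f ((J(d) ∨ ¬J(b)) ∧ J(f))

∀d ∀b ∀f ((J(d) ∨ ¬J(b)) ∧ J(f))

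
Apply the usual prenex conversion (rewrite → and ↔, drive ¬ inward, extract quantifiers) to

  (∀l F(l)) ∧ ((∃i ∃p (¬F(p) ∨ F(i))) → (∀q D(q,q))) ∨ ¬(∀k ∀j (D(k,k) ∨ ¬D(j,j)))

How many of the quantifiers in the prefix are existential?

2

Rewrite implications/biconditionals: A → B as ¬A ∨ B.
  (∀l F(l)) ∧ (¬(∃i ∃p (¬F(p) ∨ F(i))) ∨ (∀q D(q,q))) ∨ ¬(∀k ∀j (D(k,k) ∨ ¬D(j,j)))
Drive negations inward (¬∀x A ≡ ∃x ¬A, ¬∃x A ≡ ∀x ¬A, De Morgan for ∧/∨):
  (∀l F(l)) ∧ ((∀i ∀p (F(p) ∧ ¬F(i))) ∨ (∀q D(q,q))) ∨ (∃k ∃j (¬D(k,k) ∧ D(j,j)))
Pull the quantifiers to the front (each side's bound variable is not free in the other side):
  ∀l ∀i ∀p ∀q ∃k ∃j (F(l) ∧ (F(p) ∧ ¬F(i) ∨ D(q,q)) ∨ ¬D(k,k) ∧ D(j,j))
The prefix is ∀l ∀i ∀p ∀q ∃k ∃j: 4 universal, 2 existential.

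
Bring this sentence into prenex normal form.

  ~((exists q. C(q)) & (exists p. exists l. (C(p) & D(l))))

forall q. forall p. forall l. (~C(q) | ~C(p) | ~D(l))

Drive negations inward (¬∀x A ≡ ∃x ¬A, ¬∃x A ≡ ∀x ¬A, De Morgan for ∧/∨):
  (forall q. ~C(q)) | (forall p. forall l. (~C(p) | ~D(l)))
All bound variables are already distinct, so no renaming is needed.
Extract every quantifier outward, since the variables are now distinct and don't occur free across branches:
  forall q. forall p. forall l. (~C(q) | ~C(p) | ~D(l))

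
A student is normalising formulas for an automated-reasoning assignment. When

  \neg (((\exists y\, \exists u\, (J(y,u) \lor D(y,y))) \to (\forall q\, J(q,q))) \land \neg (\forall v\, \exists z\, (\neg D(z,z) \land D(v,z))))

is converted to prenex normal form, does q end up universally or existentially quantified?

Rewrite implications/biconditionals: A → B as ¬A ∨ B.
  \neg ((\neg (\exists y\, \exists u\, (J(y,u) \lor D(y,y))) \lor (\forall q\, J(q,q))) \land \neg (\forall v\, \exists z\, (\neg D(z,z) \land D(v,z))))
Move each ¬ inward, flipping quantifiers it crosses:
  (\exists y\, \exists u\, (J(y,u) \lor D(y,y))) \land (\exists q\, \neg J(q,q)) \lor (\forall v\, \exists z\, (\neg D(z,z) \land D(v,z)))
Extract every quantifier outward, since the variables are now distinct and don't occur free across branches:
  \exists y\, \exists u\, \exists q\, \forall v\, \exists z\, ((J(y,u) \lor D(y,y)) \land \neg J(q,q) \lor \neg D(z,z) \land D(v,z))
The quantifier \forall q sits under an odd number of negations (counting the antecedent side of each →), so it flips to \exists q.

existential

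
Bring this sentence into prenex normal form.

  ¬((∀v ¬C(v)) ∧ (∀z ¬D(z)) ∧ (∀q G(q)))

∃v ∃z ∃q (C(v) ∨ D(z) ∨ ¬G(q))

Push ¬ through the quantifiers and connectives to reach negation normal form:
  (∃v C(v)) ∨ (∃z D(z)) ∨ (∃q ¬G(q))
All bound variables are already distinct, so no renaming is needed.
Pull the quantifiers to the front (each side's bound variable is not free in the other side):
  ∃v ∃z ∃q (C(v) ∨ D(z) ∨ ¬G(q))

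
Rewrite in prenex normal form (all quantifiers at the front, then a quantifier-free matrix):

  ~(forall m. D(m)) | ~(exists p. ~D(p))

Push ¬ through the quantifiers and connectives to reach negation normal form:
  (exists m. ~D(m)) | (forall p. D(p))
Finally move all quantifiers to the prefix:
  exists m. forall p. (~D(m) | D(p))

exists m. forall p. (~D(m) | D(p))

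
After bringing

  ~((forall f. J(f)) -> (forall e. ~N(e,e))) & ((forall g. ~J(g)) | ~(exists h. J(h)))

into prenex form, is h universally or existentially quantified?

universal

Eliminate → and ↔ using ¬ and ∨.
  ~(~(forall f. J(f)) | (forall e. ~N(e,e))) & ((forall g. ~J(g)) | ~(exists h. J(h)))
Push ¬ through the quantifiers and connectives to reach negation normal form:
  (forall f. J(f)) & (exists e. N(e,e)) & ((forall g. ~J(g)) | (forall h. ~J(h)))
Finally move all quantifiers to the prefix:
  forall f. exists e. forall g. forall h. (J(f) & N(e,e) & (~J(g) | ~J(h)))
The quantifier exists h sits under an odd number of negations (counting the antecedent side of each →), so it flips to forall h.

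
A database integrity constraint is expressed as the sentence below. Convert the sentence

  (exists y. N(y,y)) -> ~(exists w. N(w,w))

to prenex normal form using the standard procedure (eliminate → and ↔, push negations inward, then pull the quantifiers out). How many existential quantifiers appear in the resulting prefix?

First replace A → B with ¬A ∨ B.
  ~(exists y. N(y,y)) | ~(exists w. N(w,w))
Push ¬ through the quantifiers and connectives to reach negation normal form:
  (forall y. ~N(y,y)) | (forall w. ~N(w,w))
All bound variables are already distinct, so no renaming is needed.
Extract every quantifier outward, since the variables are now distinct and don't occur free across branches:
  forall y. forall w. (~N(y,y) | ~N(w,w))
The prefix is forall y forall w: 2 universal, 0 existential.

0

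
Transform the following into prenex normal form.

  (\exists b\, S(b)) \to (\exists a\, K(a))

First replace A → B with ¬A ∨ B.
  \neg (\exists b\, S(b)) \lor (\exists a\, K(a))
Move each ¬ inward, flipping quantifiers it crosses:
  (\forall b\, \neg S(b)) \lor (\exists a\, K(a))
Extract every quantifier outward, since the variables are now distinct and don't occur free across branches:
  \forall b\, \exists a\, (\neg S(b) \lor K(a))

\forall b\, \exists a\, (\neg S(b) \lor K(a))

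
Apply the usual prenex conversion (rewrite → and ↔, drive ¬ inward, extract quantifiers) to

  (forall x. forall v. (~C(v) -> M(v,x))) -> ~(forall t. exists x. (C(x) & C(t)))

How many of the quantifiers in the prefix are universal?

Rewrite implications/biconditionals: A → B as ¬A ∨ B.
  ~(forall x. forall v. (~~C(v) | M(v,x))) | ~(forall t. exists x. (C(x) & C(t)))
Push ¬ through the quantifiers and connectives to reach negation normal form:
  (exists x. exists v. (~C(v) & ~M(v,x))) | (exists t. forall x. (~C(x) | ~C(t)))
Standardize variables apart so no two quantifiers bind the same name: x↦v1.
  (exists x. exists v. (~C(v) & ~M(v,x))) | (exists t. forall v1. (~C(v1) | ~C(t)))
Pull the quantifiers to the front (each side's bound variable is not free in the other side):
  exists x. exists v. exists t. forall v1. (~C(v) & ~M(v,x) | ~C(v1) | ~C(t))
The prefix is exists x exists v exists t forall v1: 1 universal, 3 existential.

1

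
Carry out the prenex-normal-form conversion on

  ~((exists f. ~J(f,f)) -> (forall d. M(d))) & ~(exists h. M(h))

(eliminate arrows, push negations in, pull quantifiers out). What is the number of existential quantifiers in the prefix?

2

First replace A → B with ¬A ∨ B.
  ~(~(exists f. ~J(f,f)) | (forall d. M(d))) & ~(exists h. M(h))
Drive negations inward (¬∀x A ≡ ∃x ¬A, ¬∃x A ≡ ∀x ¬A, De Morgan for ∧/∨):
  (exists f. ~J(f,f)) & (exists d. ~M(d)) & (forall h. ~M(h))
Extract every quantifier outward, since the variables are now distinct and don't occur free across branches:
  exists f. exists d. forall h. (~J(f,f) & ~M(d) & ~M(h))
The prefix is exists f exists d forall h: 1 universal, 2 existential.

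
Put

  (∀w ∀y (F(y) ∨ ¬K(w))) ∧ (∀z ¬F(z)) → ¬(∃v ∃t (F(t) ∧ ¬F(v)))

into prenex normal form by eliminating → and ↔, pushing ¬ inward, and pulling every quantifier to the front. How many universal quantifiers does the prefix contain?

Rewrite implications/biconditionals: A → B as ¬A ∨ B.
  ¬((∀w ∀y (F(y) ∨ ¬K(w))) ∧ (∀z ¬F(z))) ∨ ¬(∃v ∃t (F(t) ∧ ¬F(v)))
Push ¬ through the quantifiers and connectives to reach negation normal form:
  (∃w ∃y (¬F(y) ∧ K(w))) ∨ (∃z F(z)) ∨ (∀v ∀t (¬F(t) ∨ F(v)))
All bound variables are already distinct, so no renaming is needed.
Pull the quantifiers to the front (each side's bound variable is not free in the other side):
  ∃w ∃y ∃z ∀v ∀t (¬F(y) ∧ K(w) ∨ F(z) ∨ ¬F(t) ∨ F(v))
The prefix is ∃w ∃y ∃z ∀v ∀t: 2 universal, 3 existential.

2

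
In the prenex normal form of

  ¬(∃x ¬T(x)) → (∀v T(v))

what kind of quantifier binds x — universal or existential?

existential

First replace A → B with ¬A ∨ B.
  ¬¬(∃x ¬T(x)) ∨ (∀v T(v))
Move each ¬ inward, flipping quantifiers it crosses:
  (∃x ¬T(x)) ∨ (∀v T(v))
All bound variables are already distinct, so no renaming is needed.
Finally move all quantifiers to the prefix:
  ∃x ∀v (¬T(x) ∨ T(v))
The quantifier ∃x sits under an even number of negations (counting the antecedent side of each →), so it remains existential.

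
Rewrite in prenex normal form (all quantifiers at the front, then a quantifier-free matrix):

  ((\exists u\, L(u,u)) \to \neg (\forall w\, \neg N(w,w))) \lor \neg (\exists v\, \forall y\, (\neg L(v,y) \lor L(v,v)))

\forall u\, \exists w\, \forall v\, \exists y\, (\neg L(u,u) \lor N(w,w) \lor L(v,y) \land \neg L(v,v))

First replace A → B with ¬A ∨ B.
  \neg (\exists u\, L(u,u)) \lor \neg (\forall w\, \neg N(w,w)) \lor \neg (\exists v\, \forall y\, (\neg L(v,y) \lor L(v,v)))
Move each ¬ inward, flipping quantifiers it crosses:
  (\forall u\, \neg L(u,u)) \lor (\exists w\, N(w,w)) \lor (\forall v\, \exists y\, (L(v,y) \land \neg L(v,v)))
Pull the quantifiers to the front (each side's bound variable is not free in the other side):
  \forall u\, \exists w\, \forall v\, \exists y\, (\neg L(u,u) \lor N(w,w) \lor L(v,y) \land \neg L(v,v))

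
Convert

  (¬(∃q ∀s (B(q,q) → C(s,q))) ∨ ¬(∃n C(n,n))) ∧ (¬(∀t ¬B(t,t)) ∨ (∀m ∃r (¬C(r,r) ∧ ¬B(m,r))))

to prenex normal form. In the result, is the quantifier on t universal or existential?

existential

First replace A → B with ¬A ∨ B.
  (¬(∃q ∀s (¬B(q,q) ∨ C(s,q))) ∨ ¬(∃n C(n,n))) ∧ (¬(∀t ¬B(t,t)) ∨ (∀m ∃r (¬C(r,r) ∧ ¬B(m,r))))
Push ¬ through the quantifiers and connectives to reach negation normal form:
  ((∀q ∃s (B(q,q) ∧ ¬C(s,q))) ∨ (∀n ¬C(n,n))) ∧ ((∃t B(t,t)) ∨ (∀m ∃r (¬C(r,r) ∧ ¬B(m,r))))
Finally move all quantifiers to the prefix:
  ∀q ∃s ∀n ∃t ∀m ∃r ((B(q,q) ∧ ¬C(s,q) ∨ ¬C(n,n)) ∧ (B(t,t) ∨ ¬C(r,r) ∧ ¬B(m,r)))
The quantifier ∀t sits under an odd number of negations (counting the antecedent side of each →), so it flips to ∃t.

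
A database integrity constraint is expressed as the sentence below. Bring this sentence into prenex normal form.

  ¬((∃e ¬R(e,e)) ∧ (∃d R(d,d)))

∀e ∀d (R(e,e) ∨ ¬R(d,d))

Move each ¬ inward, flipping quantifiers it crosses:
  (∀e R(e,e)) ∨ (∀d ¬R(d,d))
All bound variables are already distinct, so no renaming is needed.
Finally move all quantifiers to the prefix:
  ∀e ∀d (R(e,e) ∨ ¬R(d,d))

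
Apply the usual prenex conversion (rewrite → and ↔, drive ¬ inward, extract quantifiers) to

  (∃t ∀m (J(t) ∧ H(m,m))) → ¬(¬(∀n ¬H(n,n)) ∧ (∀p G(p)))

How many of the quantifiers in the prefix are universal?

2

Eliminate → and ↔ using ¬ and ∨.
  ¬(∃t ∀m (J(t) ∧ H(m,m))) ∨ ¬(¬(∀n ¬H(n,n)) ∧ (∀p G(p)))
Move each ¬ inward, flipping quantifiers it crosses:
  (∀t ∃m (¬J(t) ∨ ¬H(m,m))) ∨ (∀n ¬H(n,n)) ∨ (∃p ¬G(p))
All bound variables are already distinct, so no renaming is needed.
Extract every quantifier outward, since the variables are now distinct and don't occur free across branches:
  ∀t ∃m ∀n ∃p (¬J(t) ∨ ¬H(m,m) ∨ ¬H(n,n) ∨ ¬G(p))
The prefix is ∀t ∃m ∀n ∃p: 2 universal, 2 existential.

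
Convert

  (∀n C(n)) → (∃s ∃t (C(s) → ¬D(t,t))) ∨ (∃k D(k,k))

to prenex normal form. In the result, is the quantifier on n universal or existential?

existential

First replace A → B with ¬A ∨ B.
  ¬(∀n C(n)) ∨ (∃s ∃t (¬C(s) ∨ ¬D(t,t))) ∨ (∃k D(k,k))
Push ¬ through the quantifiers and connectives to reach negation normal form:
  (∃n ¬C(n)) ∨ (∃s ∃t (¬C(s) ∨ ¬D(t,t))) ∨ (∃k D(k,k))
Pull the quantifiers to the front (each side's bound variable is not free in the other side):
  ∃n ∃s ∃t ∃k (¬C(n) ∨ ¬C(s) ∨ ¬D(t,t) ∨ D(k,k))
The quantifier ∀n sits under an odd number of negations (counting the antecedent side of each →), so it flips to ∃n.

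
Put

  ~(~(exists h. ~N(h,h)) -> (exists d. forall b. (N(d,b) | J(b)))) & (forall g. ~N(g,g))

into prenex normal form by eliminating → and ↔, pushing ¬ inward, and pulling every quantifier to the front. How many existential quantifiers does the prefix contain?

1

First replace A → B with ¬A ∨ B.
  ~(~~(exists h. ~N(h,h)) | (exists d. forall b. (N(d,b) | J(b)))) & (forall g. ~N(g,g))
Push ¬ through the quantifiers and connectives to reach negation normal form:
  (forall h. N(h,h)) & (forall d. exists b. (~N(d,b) & ~J(b))) & (forall g. ~N(g,g))
All bound variables are already distinct, so no renaming is needed.
Pull the quantifiers to the front (each side's bound variable is not free in the other side):
  forall h. forall d. exists b. forall g. (N(h,h) & ~N(d,b) & ~J(b) & ~N(g,g))
The prefix is forall h forall d exists b forall g: 3 universal, 1 existential.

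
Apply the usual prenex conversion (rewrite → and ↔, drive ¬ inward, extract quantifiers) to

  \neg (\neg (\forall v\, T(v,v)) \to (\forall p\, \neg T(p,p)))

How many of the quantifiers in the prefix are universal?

First replace A → B with ¬A ∨ B.
  \neg (\neg \neg (\forall v\, T(v,v)) \lor (\forall p\, \neg T(p,p)))
Push ¬ through the quantifiers and connectives to reach negation normal form:
  (\exists v\, \neg T(v,v)) \land (\exists p\, T(p,p))
Extract every quantifier outward, since the variables are now distinct and don't occur free across branches:
  \exists v\, \exists p\, (\neg T(v,v) \land T(p,p))
The prefix is \exists v \exists p: 0 universal, 2 existential.

0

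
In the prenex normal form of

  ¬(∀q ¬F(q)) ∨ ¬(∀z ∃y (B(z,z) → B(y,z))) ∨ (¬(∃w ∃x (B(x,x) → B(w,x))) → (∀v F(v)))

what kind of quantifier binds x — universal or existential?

existential

First replace A → B with ¬A ∨ B.
  ¬(∀q ¬F(q)) ∨ ¬(∀z ∃y (¬B(z,z) ∨ B(y,z))) ∨ ¬¬(∃w ∃x (¬B(x,x) ∨ B(w,x))) ∨ (∀v F(v))
Drive negations inward (¬∀x A ≡ ∃x ¬A, ¬∃x A ≡ ∀x ¬A, De Morgan for ∧/∨):
  (∃q F(q)) ∨ (∃z ∀y (B(z,z) ∧ ¬B(y,z))) ∨ (∃w ∃x (¬B(x,x) ∨ B(w,x))) ∨ (∀v F(v))
Extract every quantifier outward, since the variables are now distinct and don't occur free across branches:
  ∃q ∃z ∀y ∃w ∃x ∀v (F(q) ∨ B(z,z) ∧ ¬B(y,z) ∨ ¬B(x,x) ∨ B(w,x) ∨ F(v))
The quantifier ∃x sits under an even number of negations (counting the antecedent side of each →), so it remains existential.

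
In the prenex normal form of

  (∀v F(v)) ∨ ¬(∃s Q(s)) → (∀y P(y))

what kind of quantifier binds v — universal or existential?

existential

Rewrite implications/biconditionals: A → B as ¬A ∨ B.
  ¬((∀v F(v)) ∨ ¬(∃s Q(s))) ∨ (∀y P(y))
Drive negations inward (¬∀x A ≡ ∃x ¬A, ¬∃x A ≡ ∀x ¬A, De Morgan for ∧/∨):
  (∃v ¬F(v)) ∧ (∃s Q(s)) ∨ (∀y P(y))
Extract every quantifier outward, since the variables are now distinct and don't occur free across branches:
  ∃v ∃s ∀y (¬F(v) ∧ Q(s) ∨ P(y))
The quantifier ∀v sits under an odd number of negations (counting the antecedent side of each →), so it flips to ∃v.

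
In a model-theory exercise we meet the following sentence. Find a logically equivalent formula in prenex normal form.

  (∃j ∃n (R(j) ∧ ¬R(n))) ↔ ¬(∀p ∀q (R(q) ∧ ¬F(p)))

First replace A → B with ¬A ∨ B; A ↔ B as (¬A ∨ B) ∧ (¬B ∨ A).
  (¬(∃j ∃n (R(j) ∧ ¬R(n))) ∨ ¬(∀p ∀q (R(q) ∧ ¬F(p)))) ∧ (¬¬(∀p ∀q (R(q) ∧ ¬F(p))) ∨ (∃j ∃n (R(j) ∧ ¬R(n))))
Move each ¬ inward, flipping quantifiers it crosses:
  ((∀j ∀n (¬R(j) ∨ R(n))) ∨ (∃p ∃q (¬R(q) ∨ F(p)))) ∧ ((∀p ∀q (R(q) ∧ ¬F(p))) ∨ (∃j ∃n (R(j) ∧ ¬R(n))))
Give each quantifier a distinct variable: p↦a, q↦t, j↦y1, n↦u1.
  ((∀j ∀n (¬R(j) ∨ R(n))) ∨ (∃p ∃q (¬R(q) ∨ F(p)))) ∧ ((∀a ∀t (R(t) ∧ ¬F(a))) ∨ (∃y1 ∃u1 (R(y1) ∧ ¬R(u1))))
Finally move all quantifiers to the prefix:
  ∀j ∀n ∃p ∃q ∀a ∀t ∃y1 ∃u1 ((¬R(j) ∨ R(n) ∨ ¬R(q) ∨ F(p)) ∧ (R(t) ∧ ¬F(a) ∨ R(y1) ∧ ¬R(u1)))

∀j ∀n ∃p ∃q ∀a ∀t ∃y1 ∃u1 ((¬R(j) ∨ R(n) ∨ ¬R(q) ∨ F(p)) ∧ (R(t) ∧ ¬F(a) ∨ R(y1) ∧ ¬R(u1)))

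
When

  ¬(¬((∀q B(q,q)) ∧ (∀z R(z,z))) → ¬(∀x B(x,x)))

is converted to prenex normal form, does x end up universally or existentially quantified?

Rewrite implications/biconditionals: A → B as ¬A ∨ B.
  ¬(¬¬((∀q B(q,q)) ∧ (∀z R(z,z))) ∨ ¬(∀x B(x,x)))
Push ¬ through the quantifiers and connectives to reach negation normal form:
  ((∃q ¬B(q,q)) ∨ (∃z ¬R(z,z))) ∧ (∀x B(x,x))
Extract every quantifier outward, since the variables are now distinct and don't occur free across branches:
  ∃q ∃z ∀x ((¬B(q,q) ∨ ¬R(z,z)) ∧ B(x,x))
The quantifier ∀x sits under an even number of negations (counting the antecedent side of each →), so it remains universal.

universal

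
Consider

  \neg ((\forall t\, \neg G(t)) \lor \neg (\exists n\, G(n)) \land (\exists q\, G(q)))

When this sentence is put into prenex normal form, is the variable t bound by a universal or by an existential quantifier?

existential

Move each ¬ inward, flipping quantifiers it crosses:
  (\exists t\, G(t)) \land ((\exists n\, G(n)) \lor (\forall q\, \neg G(q)))
Pull the quantifiers to the front (each side's bound variable is not free in the other side):
  \exists t\, \exists n\, \forall q\, (G(t) \land (G(n) \lor \neg G(q)))
The quantifier \forall t sits under an odd number of negations, so it flips to \exists t.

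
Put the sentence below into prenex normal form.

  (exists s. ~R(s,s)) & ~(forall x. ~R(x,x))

exists s. exists x. (~R(s,s) & R(x,x))

Drive negations inward (¬∀x A ≡ ∃x ¬A, ¬∃x A ≡ ∀x ¬A, De Morgan for ∧/∨):
  (exists s. ~R(s,s)) & (exists x. R(x,x))
Finally move all quantifiers to the prefix:
  exists s. exists x. (~R(s,s) & R(x,x))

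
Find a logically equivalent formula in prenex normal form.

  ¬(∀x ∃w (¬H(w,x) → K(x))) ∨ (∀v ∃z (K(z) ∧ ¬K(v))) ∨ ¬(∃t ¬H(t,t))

Rewrite implications/biconditionals: A → B as ¬A ∨ B.
  ¬(∀x ∃w (¬¬H(w,x) ∨ K(x))) ∨ (∀v ∃z (K(z) ∧ ¬K(v))) ∨ ¬(∃t ¬H(t,t))
Move each ¬ inward, flipping quantifiers it crosses:
  (∃x ∀w (¬H(w,x) ∧ ¬K(x))) ∨ (∀v ∃z (K(z) ∧ ¬K(v))) ∨ (∀t H(t,t))
All bound variables are already distinct, so no renaming is needed.
Pull the quantifiers to the front (each side's bound variable is not free in the other side):
  ∃x ∀w ∀v ∃z ∀t (¬H(w,x) ∧ ¬K(x) ∨ K(z) ∧ ¬K(v) ∨ H(t,t))

∃x ∀w ∀v ∃z ∀t (¬H(w,x) ∧ ¬K(x) ∨ K(z) ∧ ¬K(v) ∨ H(t,t))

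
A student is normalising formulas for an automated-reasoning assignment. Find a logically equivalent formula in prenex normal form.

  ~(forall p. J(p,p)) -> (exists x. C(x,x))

forall p. exists x. (J(p,p) | C(x,x))

Rewrite implications/biconditionals: A → B as ¬A ∨ B.
  ~~(forall p. J(p,p)) | (exists x. C(x,x))
Drive negations inward (¬∀x A ≡ ∃x ¬A, ¬∃x A ≡ ∀x ¬A, De Morgan for ∧/∨):
  (forall p. J(p,p)) | (exists x. C(x,x))
All bound variables are already distinct, so no renaming is needed.
Extract every quantifier outward, since the variables are now distinct and don't occur free across branches:
  forall p. exists x. (J(p,p) | C(x,x))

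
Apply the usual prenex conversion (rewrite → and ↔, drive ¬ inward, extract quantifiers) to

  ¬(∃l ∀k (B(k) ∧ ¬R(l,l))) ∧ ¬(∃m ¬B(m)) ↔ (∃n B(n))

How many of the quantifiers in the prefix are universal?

4

Eliminate → and ↔ using ¬ and ∨; A ↔ B as (¬A ∨ B) ∧ (¬B ∨ A).
  (¬(¬(∃l ∀k (B(k) ∧ ¬R(l,l))) ∧ ¬(∃m ¬B(m))) ∨ (∃n B(n))) ∧ (¬(∃n B(n)) ∨ ¬(∃l ∀k (B(k) ∧ ¬R(l,l))) ∧ ¬(∃m ¬B(m)))
Move each ¬ inward, flipping quantifiers it crosses:
  ((∃l ∀k (B(k) ∧ ¬R(l,l))) ∨ (∃m ¬B(m)) ∨ (∃n B(n))) ∧ ((∀n ¬B(n)) ∨ (∀l ∃k (¬B(k) ∨ R(l,l))) ∧ (∀m B(m)))
Give each quantifier a distinct variable: n↦b, l↦s, k↦z, m↦a.
  ((∃l ∀k (B(k) ∧ ¬R(l,l))) ∨ (∃m ¬B(m)) ∨ (∃n B(n))) ∧ ((∀b ¬B(b)) ∨ (∀s ∃z (¬B(z) ∨ R(s,s))) ∧ (∀a B(a)))
Pull the quantifiers to the front (each side's bound variable is not free in the other side):
  ∃l ∀k ∃m ∃n ∀b ∀s ∃z ∀a ((B(k) ∧ ¬R(l,l) ∨ ¬B(m) ∨ B(n)) ∧ (¬B(b) ∨ (¬B(z) ∨ R(s,s)) ∧ B(a)))
The prefix is ∃l ∀k ∃m ∃n ∀b ∀s ∃z ∀a: 4 universal, 4 existential.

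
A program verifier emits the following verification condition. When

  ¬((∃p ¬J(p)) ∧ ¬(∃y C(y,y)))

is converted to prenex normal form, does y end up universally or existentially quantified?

existential

Push ¬ through the quantifiers and connectives to reach negation normal form:
  (∀p J(p)) ∨ (∃y C(y,y))
All bound variables are already distinct, so no renaming is needed.
Finally move all quantifiers to the prefix:
  ∀p ∃y (J(p) ∨ C(y,y))
The quantifier ∃y sits under an even number of negations, so it remains existential.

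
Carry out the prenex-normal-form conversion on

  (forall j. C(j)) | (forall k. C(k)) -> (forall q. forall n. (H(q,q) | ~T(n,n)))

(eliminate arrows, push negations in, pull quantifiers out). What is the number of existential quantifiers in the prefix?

2

Rewrite implications/biconditionals: A → B as ¬A ∨ B.
  ~((forall j. C(j)) | (forall k. C(k))) | (forall q. forall n. (H(q,q) | ~T(n,n)))
Push ¬ through the quantifiers and connectives to reach negation normal form:
  (exists j. ~C(j)) & (exists k. ~C(k)) | (forall q. forall n. (H(q,q) | ~T(n,n)))
Finally move all quantifiers to the prefix:
  exists j. exists k. forall q. forall n. (~C(j) & ~C(k) | H(q,q) | ~T(n,n))
The prefix is exists j exists k forall q forall n: 2 universal, 2 existential.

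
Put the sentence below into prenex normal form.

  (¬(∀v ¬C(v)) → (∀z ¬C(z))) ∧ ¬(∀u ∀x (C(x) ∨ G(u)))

First replace A → B with ¬A ∨ B.
  (¬¬(∀v ¬C(v)) ∨ (∀z ¬C(z))) ∧ ¬(∀u ∀x (C(x) ∨ G(u)))
Push ¬ through the quantifiers and connectives to reach negation normal form:
  ((∀v ¬C(v)) ∨ (∀z ¬C(z))) ∧ (∃u ∃x (¬C(x) ∧ ¬G(u)))
All bound variables are already distinct, so no renaming is needed.
Extract every quantifier outward, since the variables are now distinct and don't occur free across branches:
  ∀v ∀z ∃u ∃x ((¬C(v) ∨ ¬C(z)) ∧ ¬C(x) ∧ ¬G(u))

∀v ∀z ∃u ∃x ((¬C(v) ∨ ¬C(z)) ∧ ¬C(x) ∧ ¬G(u))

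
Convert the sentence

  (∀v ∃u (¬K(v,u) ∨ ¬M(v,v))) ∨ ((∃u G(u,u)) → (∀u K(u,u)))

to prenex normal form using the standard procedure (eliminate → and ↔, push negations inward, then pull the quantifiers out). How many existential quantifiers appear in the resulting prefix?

1

First replace A → B with ¬A ∨ B.
  (∀v ∃u (¬K(v,u) ∨ ¬M(v,v))) ∨ ¬(∃u G(u,u)) ∨ (∀u K(u,u))
Move each ¬ inward, flipping quantifiers it crosses:
  (∀v ∃u (¬K(v,u) ∨ ¬M(v,v))) ∨ (∀u ¬G(u,u)) ∨ (∀u K(u,u))
Standardize variables apart so no two quantifiers bind the same name: u↦s, u↦t.
  (∀v ∃u (¬K(v,u) ∨ ¬M(v,v))) ∨ (∀s ¬G(s,s)) ∨ (∀t K(t,t))
Pull the quantifiers to the front (each side's bound variable is not free in the other side):
  ∀v ∃u ∀s ∀t (¬K(v,u) ∨ ¬M(v,v) ∨ ¬G(s,s) ∨ K(t,t))
The prefix is ∀v ∃u ∀s ∀t: 3 universal, 1 existential.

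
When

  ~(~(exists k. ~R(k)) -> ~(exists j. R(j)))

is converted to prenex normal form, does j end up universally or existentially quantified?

existential

First replace A → B with ¬A ∨ B.
  ~(~~(exists k. ~R(k)) | ~(exists j. R(j)))
Drive negations inward (¬∀x A ≡ ∃x ¬A, ¬∃x A ≡ ∀x ¬A, De Morgan for ∧/∨):
  (forall k. R(k)) & (exists j. R(j))
Pull the quantifiers to the front (each side's bound variable is not free in the other side):
  forall k. exists j. (R(k) & R(j))
The quantifier exists j sits under an even number of negations (counting the antecedent side of each →), so it remains existential.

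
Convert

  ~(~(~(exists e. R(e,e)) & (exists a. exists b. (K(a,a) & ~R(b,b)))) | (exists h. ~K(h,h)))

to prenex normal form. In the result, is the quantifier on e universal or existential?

universal

Push ¬ through the quantifiers and connectives to reach negation normal form:
  (forall e. ~R(e,e)) & (exists a. exists b. (K(a,a) & ~R(b,b))) & (forall h. K(h,h))
All bound variables are already distinct, so no renaming is needed.
Finally move all quantifiers to the prefix:
  forall e. exists a. exists b. forall h. (~R(e,e) & K(a,a) & ~R(b,b) & K(h,h))
The quantifier exists e sits under an odd number of negations, so it flips to forall e.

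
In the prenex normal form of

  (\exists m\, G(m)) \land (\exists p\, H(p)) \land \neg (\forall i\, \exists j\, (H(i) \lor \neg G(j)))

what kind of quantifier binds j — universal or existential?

Drive negations inward (¬∀x A ≡ ∃x ¬A, ¬∃x A ≡ ∀x ¬A, De Morgan for ∧/∨):
  (\exists m\, G(m)) \land (\exists p\, H(p)) \land (\exists i\, \forall j\, (\neg H(i) \land G(j)))
Extract every quantifier outward, since the variables are now distinct and don't occur free across branches:
  \exists m\, \exists p\, \exists i\, \forall j\, (G(m) \land H(p) \land \neg H(i) \land G(j))
The quantifier \exists j sits under an odd number of negations, so it flips to \forall j.

universal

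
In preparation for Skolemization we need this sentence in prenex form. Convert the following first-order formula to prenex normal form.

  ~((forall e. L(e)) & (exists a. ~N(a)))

exists e. forall a. (~L(e) | N(a))

Move each ¬ inward, flipping quantifiers it crosses:
  (exists e. ~L(e)) | (forall a. N(a))
Finally move all quantifiers to the prefix:
  exists e. forall a. (~L(e) | N(a))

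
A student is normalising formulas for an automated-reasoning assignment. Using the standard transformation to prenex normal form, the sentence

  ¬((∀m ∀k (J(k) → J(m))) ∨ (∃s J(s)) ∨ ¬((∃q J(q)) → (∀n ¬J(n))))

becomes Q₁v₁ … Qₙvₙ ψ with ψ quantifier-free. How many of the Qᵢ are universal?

First replace A → B with ¬A ∨ B.
  ¬((∀m ∀k (¬J(k) ∨ J(m))) ∨ (∃s J(s)) ∨ ¬(¬(∃q J(q)) ∨ (∀n ¬J(n))))
Push ¬ through the quantifiers and connectives to reach negation normal form:
  (∃m ∃k (J(k) ∧ ¬J(m))) ∧ (∀s ¬J(s)) ∧ ((∀q ¬J(q)) ∨ (∀n ¬J(n)))
Extract every quantifier outward, since the variables are now distinct and don't occur free across branches:
  ∃m ∃k ∀s ∀q ∀n (J(k) ∧ ¬J(m) ∧ ¬J(s) ∧ (¬J(q) ∨ ¬J(n)))
The prefix is ∃m ∃k ∀s ∀q ∀n: 3 universal, 2 existential.

3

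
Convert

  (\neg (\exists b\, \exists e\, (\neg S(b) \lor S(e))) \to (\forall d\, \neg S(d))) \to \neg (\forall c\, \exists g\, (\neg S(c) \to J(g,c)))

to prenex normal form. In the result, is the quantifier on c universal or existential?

existential

Rewrite implications/biconditionals: A → B as ¬A ∨ B.
  \neg (\neg \neg (\exists b\, \exists e\, (\neg S(b) \lor S(e))) \lor (\forall d\, \neg S(d))) \lor \neg (\forall c\, \exists g\, (\neg \neg S(c) \lor J(g,c)))
Move each ¬ inward, flipping quantifiers it crosses:
  (\forall b\, \forall e\, (S(b) \land \neg S(e))) \land (\exists d\, S(d)) \lor (\exists c\, \forall g\, (\neg S(c) \land \neg J(g,c)))
All bound variables are already distinct, so no renaming is needed.
Extract every quantifier outward, since the variables are now distinct and don't occur free across branches:
  \forall b\, \forall e\, \exists d\, \exists c\, \forall g\, (S(b) \land \neg S(e) \land S(d) \lor \neg S(c) \land \neg J(g,c))
The quantifier \forall c sits under an odd number of negations (counting the antecedent side of each →), so it flips to \exists c.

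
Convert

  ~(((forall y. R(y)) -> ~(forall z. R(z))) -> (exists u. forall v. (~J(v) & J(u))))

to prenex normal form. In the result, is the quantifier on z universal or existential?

Eliminate → and ↔ using ¬ and ∨.
  ~(~(~(forall y. R(y)) | ~(forall z. R(z))) | (exists u. forall v. (~J(v) & J(u))))
Drive negations inward (¬∀x A ≡ ∃x ¬A, ¬∃x A ≡ ∀x ¬A, De Morgan for ∧/∨):
  ((exists y. ~R(y)) | (exists z. ~R(z))) & (forall u. exists v. (J(v) | ~J(u)))
Pull the quantifiers to the front (each side's bound variable is not free in the other side):
  exists y. exists z. forall u. exists v. ((~R(y) | ~R(z)) & (J(v) | ~J(u)))
The quantifier forall z sits under an odd number of negations (counting the antecedent side of each →), so it flips to exists z.

existential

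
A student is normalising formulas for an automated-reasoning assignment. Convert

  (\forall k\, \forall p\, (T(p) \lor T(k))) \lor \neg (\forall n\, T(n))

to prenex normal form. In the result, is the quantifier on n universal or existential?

Move each ¬ inward, flipping quantifiers it crosses:
  (\forall k\, \forall p\, (T(p) \lor T(k))) \lor (\exists n\, \neg T(n))
Finally move all quantifiers to the prefix:
  \forall k\, \forall p\, \exists n\, (T(p) \lor T(k) \lor \neg T(n))
The quantifier \forall n sits under an odd number of negations, so it flips to \exists n.

existential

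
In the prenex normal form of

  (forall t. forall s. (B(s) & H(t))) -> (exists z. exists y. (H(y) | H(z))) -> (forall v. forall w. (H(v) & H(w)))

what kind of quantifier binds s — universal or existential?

Eliminate → and ↔ using ¬ and ∨.
  ~(forall t. forall s. (B(s) & H(t))) | ~(exists z. exists y. (H(y) | H(z))) | (forall v. forall w. (H(v) & H(w)))
Move each ¬ inward, flipping quantifiers it crosses:
  (exists t. exists s. (~B(s) | ~H(t))) | (forall z. forall y. (~H(y) & ~H(z))) | (forall v. forall w. (H(v) & H(w)))
All bound variables are already distinct, so no renaming is needed.
Finally move all quantifiers to the prefix:
  exists t. exists s. forall z. forall y. forall v. forall w. (~B(s) | ~H(t) | ~H(y) & ~H(z) | H(v) & H(w))
The quantifier forall s sits under an odd number of negations (counting the antecedent side of each →), so it flips to exists s.

existential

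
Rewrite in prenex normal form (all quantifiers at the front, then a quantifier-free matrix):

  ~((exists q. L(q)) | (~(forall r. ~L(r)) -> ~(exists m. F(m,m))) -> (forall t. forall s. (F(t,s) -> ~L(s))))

Eliminate → and ↔ using ¬ and ∨.
  ~(~((exists q. L(q)) | ~~(forall r. ~L(r)) | ~(exists m. F(m,m))) | (forall t. forall s. (~F(t,s) | ~L(s))))
Push ¬ through the quantifiers and connectives to reach negation normal form:
  ((exists q. L(q)) | (forall r. ~L(r)) | (forall m. ~F(m,m))) & (exists t. exists s. (F(t,s) & L(s)))
Finally move all quantifiers to the prefix:
  exists q. forall r. forall m. exists t. exists s. ((L(q) | ~L(r) | ~F(m,m)) & F(t,s) & L(s))

exists q. forall r. forall m. exists t. exists s. ((L(q) | ~L(r) | ~F(m,m)) & F(t,s) & L(s))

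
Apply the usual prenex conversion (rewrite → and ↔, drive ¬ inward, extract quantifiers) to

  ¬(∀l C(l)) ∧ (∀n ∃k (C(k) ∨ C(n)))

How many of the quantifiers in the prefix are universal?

1

Push ¬ through the quantifiers and connectives to reach negation normal form:
  (∃l ¬C(l)) ∧ (∀n ∃k (C(k) ∨ C(n)))
All bound variables are already distinct, so no renaming is needed.
Finally move all quantifiers to the prefix:
  ∃l ∀n ∃k (¬C(l) ∧ (C(k) ∨ C(n)))
The prefix is ∃l ∀n ∃k: 1 universal, 2 existential.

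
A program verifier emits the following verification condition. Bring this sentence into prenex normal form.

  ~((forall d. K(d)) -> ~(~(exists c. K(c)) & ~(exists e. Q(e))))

Eliminate → and ↔ using ¬ and ∨.
  ~(~(forall d. K(d)) | ~(~(exists c. K(c)) & ~(exists e. Q(e))))
Drive negations inward (¬∀x A ≡ ∃x ¬A, ¬∃x A ≡ ∀x ¬A, De Morgan for ∧/∨):
  (forall d. K(d)) & (forall c. ~K(c)) & (forall e. ~Q(e))
Finally move all quantifiers to the prefix:
  forall d. forall c. forall e. (K(d) & ~K(c) & ~Q(e))

forall d. forall c. forall e. (K(d) & ~K(c) & ~Q(e))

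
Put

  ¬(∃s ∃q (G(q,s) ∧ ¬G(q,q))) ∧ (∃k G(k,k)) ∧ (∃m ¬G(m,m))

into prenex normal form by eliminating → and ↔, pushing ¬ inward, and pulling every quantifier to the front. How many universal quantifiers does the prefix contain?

2

Drive negations inward (¬∀x A ≡ ∃x ¬A, ¬∃x A ≡ ∀x ¬A, De Morgan for ∧/∨):
  (∀s ∀q (¬G(q,s) ∨ G(q,q))) ∧ (∃k G(k,k)) ∧ (∃m ¬G(m,m))
All bound variables are already distinct, so no renaming is needed.
Pull the quantifiers to the front (each side's bound variable is not free in the other side):
  ∀s ∀q ∃k ∃m ((¬G(q,s) ∨ G(q,q)) ∧ G(k,k) ∧ ¬G(m,m))
The prefix is ∀s ∀q ∃k ∃m: 2 universal, 2 existential.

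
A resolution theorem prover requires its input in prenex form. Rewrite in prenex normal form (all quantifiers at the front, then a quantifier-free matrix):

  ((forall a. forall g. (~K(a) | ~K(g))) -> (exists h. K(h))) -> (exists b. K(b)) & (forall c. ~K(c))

forall a. forall g. forall h. exists b. forall c. ((~K(a) | ~K(g)) & ~K(h) | K(b) & ~K(c))

Eliminate → and ↔ using ¬ and ∨.
  ~(~(forall a. forall g. (~K(a) | ~K(g))) | (exists h. K(h))) | (exists b. K(b)) & (forall c. ~K(c))
Move each ¬ inward, flipping quantifiers it crosses:
  (forall a. forall g. (~K(a) | ~K(g))) & (forall h. ~K(h)) | (exists b. K(b)) & (forall c. ~K(c))
Extract every quantifier outward, since the variables are now distinct and don't occur free across branches:
  forall a. forall g. forall h. exists b. forall c. ((~K(a) | ~K(g)) & ~K(h) | K(b) & ~K(c))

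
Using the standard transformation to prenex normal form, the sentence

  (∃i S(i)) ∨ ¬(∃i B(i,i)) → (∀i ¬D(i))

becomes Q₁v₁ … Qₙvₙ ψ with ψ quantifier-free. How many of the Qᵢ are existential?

1

First replace A → B with ¬A ∨ B.
  ¬((∃i S(i)) ∨ ¬(∃i B(i,i))) ∨ (∀i ¬D(i))
Drive negations inward (¬∀x A ≡ ∃x ¬A, ¬∃x A ≡ ∀x ¬A, De Morgan for ∧/∨):
  (∀i ¬S(i)) ∧ (∃i B(i,i)) ∨ (∀i ¬D(i))
Give each quantifier a distinct variable: i↦t, i↦r.
  (∀i ¬S(i)) ∧ (∃t B(t,t)) ∨ (∀r ¬D(r))
Extract every quantifier outward, since the variables are now distinct and don't occur free across branches:
  ∀i ∃t ∀r (¬S(i) ∧ B(t,t) ∨ ¬D(r))
The prefix is ∀i ∃t ∀r: 2 universal, 1 existential.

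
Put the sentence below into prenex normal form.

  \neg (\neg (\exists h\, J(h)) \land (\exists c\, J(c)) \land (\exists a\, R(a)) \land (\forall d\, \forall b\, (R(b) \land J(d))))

\exists h\, \forall c\, \forall a\, \exists d\, \exists b\, (J(h) \lor \neg J(c) \lor \neg R(a) \lor \neg R(b) \lor \neg J(d))

Move each ¬ inward, flipping quantifiers it crosses:
  (\exists h\, J(h)) \lor (\forall c\, \neg J(c)) \lor (\forall a\, \neg R(a)) \lor (\exists d\, \exists b\, (\neg R(b) \lor \neg J(d)))
Pull the quantifiers to the front (each side's bound variable is not free in the other side):
  \exists h\, \forall c\, \forall a\, \exists d\, \exists b\, (J(h) \lor \neg J(c) \lor \neg R(a) \lor \neg R(b) \lor \neg J(d))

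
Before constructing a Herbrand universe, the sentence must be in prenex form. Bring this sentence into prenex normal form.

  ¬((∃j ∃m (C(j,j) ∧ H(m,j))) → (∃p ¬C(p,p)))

∃j ∃m ∀p (C(j,j) ∧ H(m,j) ∧ C(p,p))

Rewrite implications/biconditionals: A → B as ¬A ∨ B.
  ¬(¬(∃j ∃m (C(j,j) ∧ H(m,j))) ∨ (∃p ¬C(p,p)))
Push ¬ through the quantifiers and connectives to reach negation normal form:
  (∃j ∃m (C(j,j) ∧ H(m,j))) ∧ (∀p C(p,p))
All bound variables are already distinct, so no renaming is needed.
Extract every quantifier outward, since the variables are now distinct and don't occur free across branches:
  ∃j ∃m ∀p (C(j,j) ∧ H(m,j) ∧ C(p,p))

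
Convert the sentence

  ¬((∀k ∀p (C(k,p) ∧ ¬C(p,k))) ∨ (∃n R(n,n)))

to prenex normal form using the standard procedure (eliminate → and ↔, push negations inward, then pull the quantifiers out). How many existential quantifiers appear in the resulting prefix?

Push ¬ through the quantifiers and connectives to reach negation normal form:
  (∃k ∃p (¬C(k,p) ∨ C(p,k))) ∧ (∀n ¬R(n,n))
Extract every quantifier outward, since the variables are now distinct and don't occur free across branches:
  ∃k ∃p ∀n ((¬C(k,p) ∨ C(p,k)) ∧ ¬R(n,n))
The prefix is ∃k ∃p ∀n: 1 universal, 2 existential.

2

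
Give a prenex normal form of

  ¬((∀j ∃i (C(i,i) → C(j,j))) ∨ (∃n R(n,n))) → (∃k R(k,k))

∀j ∃i ∃n ∃k (¬C(i,i) ∨ C(j,j) ∨ R(n,n) ∨ R(k,k))

First replace A → B with ¬A ∨ B.
  ¬¬((∀j ∃i (¬C(i,i) ∨ C(j,j))) ∨ (∃n R(n,n))) ∨ (∃k R(k,k))
Push ¬ through the quantifiers and connectives to reach negation normal form:
  (∀j ∃i (¬C(i,i) ∨ C(j,j))) ∨ (∃n R(n,n)) ∨ (∃k R(k,k))
All bound variables are already distinct, so no renaming is needed.
Pull the quantifiers to the front (each side's bound variable is not free in the other side):
  ∀j ∃i ∃n ∃k (¬C(i,i) ∨ C(j,j) ∨ R(n,n) ∨ R(k,k))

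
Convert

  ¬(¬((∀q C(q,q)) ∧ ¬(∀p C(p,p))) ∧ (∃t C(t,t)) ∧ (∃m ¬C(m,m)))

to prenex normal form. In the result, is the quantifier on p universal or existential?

existential

Drive negations inward (¬∀x A ≡ ∃x ¬A, ¬∃x A ≡ ∀x ¬A, De Morgan for ∧/∨):
  (∀q C(q,q)) ∧ (∃p ¬C(p,p)) ∨ (∀t ¬C(t,t)) ∨ (∀m C(m,m))
Extract every quantifier outward, since the variables are now distinct and don't occur free across branches:
  ∀q ∃p ∀t ∀m (C(q,q) ∧ ¬C(p,p) ∨ ¬C(t,t) ∨ C(m,m))
The quantifier ∀p sits under an odd number of negations, so it flips to ∃p.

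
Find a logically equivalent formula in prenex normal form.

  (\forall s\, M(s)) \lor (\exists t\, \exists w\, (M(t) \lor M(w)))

\forall s\, \exists t\, \exists w\, (M(s) \lor M(t) \lor M(w))

All bound variables are already distinct, so no renaming is needed.
Pull the quantifiers to the front (each side's bound variable is not free in the other side):
  \forall s\, \exists t\, \exists w\, (M(s) \lor M(t) \lor M(w))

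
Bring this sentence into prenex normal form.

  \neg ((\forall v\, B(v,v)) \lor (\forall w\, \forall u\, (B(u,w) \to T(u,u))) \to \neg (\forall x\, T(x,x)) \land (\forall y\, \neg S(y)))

Eliminate → and ↔ using ¬ and ∨.
  \neg (\neg ((\forall v\, B(v,v)) \lor (\forall w\, \forall u\, (\neg B(u,w) \lor T(u,u)))) \lor \neg (\forall x\, T(x,x)) \land (\forall y\, \neg S(y)))
Drive negations inward (¬∀x A ≡ ∃x ¬A, ¬∃x A ≡ ∀x ¬A, De Morgan for ∧/∨):
  ((\forall v\, B(v,v)) \lor (\forall w\, \forall u\, (\neg B(u,w) \lor T(u,u)))) \land ((\forall x\, T(x,x)) \lor (\exists y\, S(y)))
Finally move all quantifiers to the prefix:
  \forall v\, \forall w\, \forall u\, \forall x\, \exists y\, ((B(v,v) \lor \neg B(u,w) \lor T(u,u)) \land (T(x,x) \lor S(y)))

\forall v\, \forall w\, \forall u\, \forall x\, \exists y\, ((B(v,v) \lor \neg B(u,w) \lor T(u,u)) \land (T(x,x) \lor S(y)))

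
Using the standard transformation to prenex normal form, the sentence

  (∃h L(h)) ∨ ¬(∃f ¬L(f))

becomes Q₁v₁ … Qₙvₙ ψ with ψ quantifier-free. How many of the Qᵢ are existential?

Push ¬ through the quantifiers and connectives to reach negation normal form:
  (∃h L(h)) ∨ (∀f L(f))
All bound variables are already distinct, so no renaming is needed.
Extract every quantifier outward, since the variables are now distinct and don't occur free across branches:
  ∃h ∀f (L(h) ∨ L(f))
The prefix is ∃h ∀f: 1 universal, 1 existential.

1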